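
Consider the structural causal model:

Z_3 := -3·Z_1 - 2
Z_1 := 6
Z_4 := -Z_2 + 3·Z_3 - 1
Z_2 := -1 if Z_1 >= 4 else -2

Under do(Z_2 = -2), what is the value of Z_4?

Under do(Z_2=-2), the mechanism Z_2 := -1 if Z_1 >= 4 else -2 is discarded; Z_2 is fixed at -2.
Z_3 = -3·Z_1 - 2  [with Z_1=6]  = -20
Z_4 = -Z_2 + 3·Z_3 - 1  [with Z_2=-2, Z_3=-20]  = -59

-59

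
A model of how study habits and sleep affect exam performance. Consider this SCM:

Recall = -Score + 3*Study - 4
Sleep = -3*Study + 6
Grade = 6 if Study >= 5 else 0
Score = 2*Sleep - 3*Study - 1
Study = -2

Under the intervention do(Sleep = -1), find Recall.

-13

Under do(Sleep=-1), the mechanism Sleep = -3*Study + 6 is discarded; Sleep is fixed at -1.
Score = 2*Sleep - 3*Study - 1  [with Sleep=-1, Study=-2]  = 3
Recall = -Score + 3*Study - 4  [with Score=3, Study=-2]  = -13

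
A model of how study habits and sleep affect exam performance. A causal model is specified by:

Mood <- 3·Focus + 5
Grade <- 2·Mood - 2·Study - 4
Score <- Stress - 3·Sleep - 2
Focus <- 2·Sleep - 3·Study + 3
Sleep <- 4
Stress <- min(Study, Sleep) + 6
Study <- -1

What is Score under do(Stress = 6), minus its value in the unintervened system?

1

do(Stress=6) replaces the equation Stress <- min(Study, Sleep) + 6 with the constant Stress = 6.
Score = Stress - 3·Sleep - 2  [with Stress=6, Sleep=4]  = -8
Without intervention: Stress = min(Study, Sleep) + 6  [with Study=-1, Sleep=4]  = 5; Score = Stress - 3·Sleep - 2  [with Stress=5, Sleep=4]  = -9.
Change = -8 − (-9) = 1.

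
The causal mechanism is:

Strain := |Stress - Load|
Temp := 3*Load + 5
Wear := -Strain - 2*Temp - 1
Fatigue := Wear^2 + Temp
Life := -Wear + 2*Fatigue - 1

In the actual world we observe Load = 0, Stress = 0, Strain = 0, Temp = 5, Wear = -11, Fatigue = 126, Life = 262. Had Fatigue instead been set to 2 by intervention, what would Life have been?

Intervening sets Fatigue = 2 and removes its equation (Fatigue := Wear^2 + Temp).
Strain = |Stress - Load|  [with Stress=0, Load=0]  = 0
Temp = 3*Load + 5  [with Load=0]  = 5
Wear = -Strain - 2*Temp - 1  [with Strain=0, Temp=5]  = -11
Life = -Wear + 2*Fatigue - 1  [with Wear=-11, Fatigue=2]  = 14

14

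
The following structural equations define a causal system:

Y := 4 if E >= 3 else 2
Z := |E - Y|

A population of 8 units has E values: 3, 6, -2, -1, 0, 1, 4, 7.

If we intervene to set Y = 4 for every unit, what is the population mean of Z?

Under do(Y=4), Y's equation is replaced by Y=4 for every unit. Per-unit Z: 1, 2, 6, 5, 4, 3, 0, 3. Mean = 3.

3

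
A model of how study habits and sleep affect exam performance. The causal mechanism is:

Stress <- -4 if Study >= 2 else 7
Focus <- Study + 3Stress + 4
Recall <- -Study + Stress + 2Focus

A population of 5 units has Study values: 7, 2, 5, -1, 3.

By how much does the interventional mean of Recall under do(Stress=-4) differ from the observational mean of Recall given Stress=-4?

do(Stress=-4) breaks Stress's dependence on Study. With Stress=-4 fixed, Recall across the units is -13, -18, -15, -21, -17, mean -16.8.
Observing Stress=-4 restricts to units where Stress's equation naturally yields -4: Study ∈ {7, 2, 5, 3}. In that subpopulation Recall = -13, -18, -15, -17, mean -15.75.
Difference = -16.8 − (-15.75) = -1.05.

-1.05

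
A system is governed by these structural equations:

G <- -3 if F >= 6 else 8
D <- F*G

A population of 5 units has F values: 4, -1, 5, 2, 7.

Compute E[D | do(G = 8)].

Every unit gets G=8 under the intervention. D values become 32, -8, 40, 16, 56; E[D|do(G=8)] = 27.2.

27.2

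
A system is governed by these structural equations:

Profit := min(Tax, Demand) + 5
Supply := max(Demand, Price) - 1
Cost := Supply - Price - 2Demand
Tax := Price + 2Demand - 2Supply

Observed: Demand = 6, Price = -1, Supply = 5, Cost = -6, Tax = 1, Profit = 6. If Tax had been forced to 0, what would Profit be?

The intervention breaks the incoming arrows to Tax: Tax := Price + 2Demand - 2Supply no longer applies, and Tax = 0.
Profit = min(Tax, Demand) + 5  [with Tax=0, Demand=6]  = 5

5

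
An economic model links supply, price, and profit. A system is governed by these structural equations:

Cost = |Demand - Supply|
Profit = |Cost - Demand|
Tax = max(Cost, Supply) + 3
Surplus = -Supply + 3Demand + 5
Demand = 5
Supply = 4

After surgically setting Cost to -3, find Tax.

The intervention breaks the incoming arrows to Cost: Cost = |Demand - Supply| no longer applies, and Cost = -3.
Tax = max(Cost, Supply) + 3  [with Cost=-3, Supply=4]  = 7

7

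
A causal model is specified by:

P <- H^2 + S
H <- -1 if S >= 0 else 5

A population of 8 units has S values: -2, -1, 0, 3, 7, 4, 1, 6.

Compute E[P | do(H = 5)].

27.25

The intervention sets H=5 in all 8 units regardless of S. Recomputing P per unit gives 23, 24, 25, 28, 32, 29, 26, 31; average 27.25.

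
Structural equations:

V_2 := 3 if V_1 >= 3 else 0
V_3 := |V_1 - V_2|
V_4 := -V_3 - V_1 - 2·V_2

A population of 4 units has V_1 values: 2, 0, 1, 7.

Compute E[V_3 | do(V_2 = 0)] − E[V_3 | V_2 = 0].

Under do(V_2=0), V_2's equation is replaced by V_2=0 for every unit. Per-unit V_3: 2, 0, 1, 7. Mean = 2.5.
Observing V_2=0 restricts to units where V_2's equation naturally yields 0: V_1 ∈ {2, 0, 1}. In that subpopulation V_3 = 2, 0, 1, mean 1.
Difference = 2.5 − 1 = 1.5.

1.5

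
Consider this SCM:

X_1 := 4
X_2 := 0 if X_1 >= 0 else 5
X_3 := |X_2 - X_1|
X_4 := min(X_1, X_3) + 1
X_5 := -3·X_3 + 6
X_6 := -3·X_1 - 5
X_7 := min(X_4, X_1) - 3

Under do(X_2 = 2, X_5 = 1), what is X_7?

The joint intervention fixes X_2 = 2, X_5 = 1, removing each variable's own equation.
X_3 = |X_2 - X_1|  [with X_2=2, X_1=4]  = 2
X_4 = min(X_1, X_3) + 1  [with X_1=4, X_3=2]  = 3
X_7 = min(X_4, X_1) - 3  [with X_4=3, X_1=4]  = 0

0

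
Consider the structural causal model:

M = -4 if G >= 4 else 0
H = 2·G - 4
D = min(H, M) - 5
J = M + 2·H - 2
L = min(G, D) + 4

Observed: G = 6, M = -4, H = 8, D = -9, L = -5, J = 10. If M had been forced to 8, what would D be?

Under do(M=8), the mechanism M = -4 if G >= 4 else 0 is discarded; M is fixed at 8.
H = 2·G - 4  [with G=6]  = 8
D = min(H, M) - 5  [with H=8, M=8]  = 3

3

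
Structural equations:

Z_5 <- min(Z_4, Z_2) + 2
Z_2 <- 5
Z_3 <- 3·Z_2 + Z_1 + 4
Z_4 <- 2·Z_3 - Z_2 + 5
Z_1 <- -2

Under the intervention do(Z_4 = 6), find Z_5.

7

Intervening sets Z_4 = 6 and removes its equation (Z_4 <- 2·Z_3 - Z_2 + 5).
Z_5 = min(Z_4, Z_2) + 2  [with Z_4=6, Z_2=5]  = 7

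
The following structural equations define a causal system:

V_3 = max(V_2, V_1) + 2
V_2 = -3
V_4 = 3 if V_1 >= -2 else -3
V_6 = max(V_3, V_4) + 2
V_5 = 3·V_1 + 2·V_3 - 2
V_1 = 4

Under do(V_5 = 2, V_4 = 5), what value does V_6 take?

8

Setting V_5 = 2, V_4 = 5 by intervention discards those variables' equations.
V_3 = max(V_2, V_1) + 2  [with V_2=-3, V_1=4]  = 6
V_6 = max(V_3, V_4) + 2  [with V_3=6, V_4=5]  = 8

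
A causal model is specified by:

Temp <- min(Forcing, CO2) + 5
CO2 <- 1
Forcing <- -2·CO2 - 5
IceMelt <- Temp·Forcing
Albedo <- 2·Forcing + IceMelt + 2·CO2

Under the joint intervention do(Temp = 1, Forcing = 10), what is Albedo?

32

Setting Temp = 1, Forcing = 10 by intervention discards those variables' equations.
IceMelt = Temp·Forcing  [with Temp=1, Forcing=10]  = 10
Albedo = 2·Forcing + IceMelt + 2·CO2  [with Forcing=10, IceMelt=10, CO2=1]  = 32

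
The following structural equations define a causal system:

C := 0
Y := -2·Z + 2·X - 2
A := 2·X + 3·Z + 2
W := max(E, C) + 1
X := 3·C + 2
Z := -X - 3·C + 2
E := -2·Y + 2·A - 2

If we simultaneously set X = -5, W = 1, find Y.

-26

Under do(X = -5, W = 1), each intervened variable's structural equation is replaced by its fixed value.
Z = -X - 3·C + 2  [with X=-5, C=0]  = 7
Y = -2·Z + 2·X - 2  [with Z=7, X=-5]  = -26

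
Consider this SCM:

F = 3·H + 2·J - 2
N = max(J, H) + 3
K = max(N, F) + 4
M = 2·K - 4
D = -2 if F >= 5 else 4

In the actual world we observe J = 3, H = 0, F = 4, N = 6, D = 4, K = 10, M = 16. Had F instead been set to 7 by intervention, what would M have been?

18

The intervention breaks the incoming arrows to F: F = 3·H + 2·J - 2 no longer applies, and F = 7.
N = max(J, H) + 3  [with J=3, H=0]  = 6
K = max(N, F) + 4  [with N=6, F=7]  = 11
M = 2·K - 4  [with K=11]  = 18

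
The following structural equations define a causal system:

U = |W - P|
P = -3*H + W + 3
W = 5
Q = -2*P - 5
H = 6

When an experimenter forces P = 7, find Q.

-19

do(P=7) replaces the equation P = -3*H + W + 3 with the constant P = 7.
Q = -2*P - 5  [with P=7]  = -19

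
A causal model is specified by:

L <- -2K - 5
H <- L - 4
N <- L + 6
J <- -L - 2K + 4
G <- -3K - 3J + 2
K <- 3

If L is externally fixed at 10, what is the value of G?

Under do(L=10), the mechanism L <- -2K - 5 is discarded; L is fixed at 10.
J = -L - 2K + 4  [with L=10, K=3]  = -12
G = -3K - 3J + 2  [with K=3, J=-12]  = 29

29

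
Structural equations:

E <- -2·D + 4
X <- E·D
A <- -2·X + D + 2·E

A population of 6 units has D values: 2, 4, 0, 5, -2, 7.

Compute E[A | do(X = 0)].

do(X=0) breaks X's dependence on D. With X=0 fixed, A across the units is 2, -4, 8, -7, 14, -13, mean 0.

0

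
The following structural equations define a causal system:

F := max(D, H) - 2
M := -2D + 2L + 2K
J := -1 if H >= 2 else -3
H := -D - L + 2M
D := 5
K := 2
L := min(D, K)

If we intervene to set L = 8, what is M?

10

The intervention breaks the incoming arrows to L: L := min(D, K) no longer applies, and L = 8.
M = -2D + 2L + 2K  [with D=5, L=8, K=2]  = 10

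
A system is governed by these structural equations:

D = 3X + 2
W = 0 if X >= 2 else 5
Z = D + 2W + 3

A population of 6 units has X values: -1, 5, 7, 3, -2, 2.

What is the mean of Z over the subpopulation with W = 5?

Observing W=5 restricts to units where W's equation naturally yields 5: X ∈ {-1, -2}. In that subpopulation Z = 12, 9, mean 10.5.

10.5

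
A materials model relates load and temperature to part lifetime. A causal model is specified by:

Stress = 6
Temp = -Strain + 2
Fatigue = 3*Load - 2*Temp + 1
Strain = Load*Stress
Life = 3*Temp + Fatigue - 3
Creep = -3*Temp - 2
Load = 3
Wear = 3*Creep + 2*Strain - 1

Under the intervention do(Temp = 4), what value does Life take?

do(Temp=4) replaces the equation Temp = -Strain + 2 with the constant Temp = 4.
Fatigue = 3*Load - 2*Temp + 1  [with Load=3, Temp=4]  = 2
Life = 3*Temp + Fatigue - 3  [with Temp=4, Fatigue=2]  = 11

11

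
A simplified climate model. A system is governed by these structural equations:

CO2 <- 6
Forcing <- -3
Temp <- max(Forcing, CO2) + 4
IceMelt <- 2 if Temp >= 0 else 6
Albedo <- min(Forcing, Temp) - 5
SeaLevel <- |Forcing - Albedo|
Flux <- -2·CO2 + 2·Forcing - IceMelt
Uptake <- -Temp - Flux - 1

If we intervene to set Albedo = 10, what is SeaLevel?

The intervention breaks the incoming arrows to Albedo: Albedo <- min(Forcing, Temp) - 5 no longer applies, and Albedo = 10.
SeaLevel = |Forcing - Albedo|  [with Forcing=-3, Albedo=10]  = 13

13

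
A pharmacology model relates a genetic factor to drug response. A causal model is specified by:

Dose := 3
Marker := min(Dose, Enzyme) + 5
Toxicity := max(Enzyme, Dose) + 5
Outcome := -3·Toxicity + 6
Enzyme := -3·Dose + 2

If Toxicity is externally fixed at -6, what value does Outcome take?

24

Intervening sets Toxicity = -6 and removes its equation (Toxicity := max(Enzyme, Dose) + 5).
Outcome = -3·Toxicity + 6  [with Toxicity=-6]  = 24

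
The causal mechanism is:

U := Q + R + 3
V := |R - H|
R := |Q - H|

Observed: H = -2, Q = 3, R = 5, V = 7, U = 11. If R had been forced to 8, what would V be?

10

The intervention breaks the incoming arrows to R: R := |Q - H| no longer applies, and R = 8.
V = |R - H|  [with R=8, H=-2]  = 10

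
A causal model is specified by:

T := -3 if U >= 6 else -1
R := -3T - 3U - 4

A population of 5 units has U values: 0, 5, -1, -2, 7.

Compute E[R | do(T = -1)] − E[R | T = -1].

-3.9

The intervention sets T=-1 in all 5 units regardless of U. Recomputing R per unit gives -1, -16, 2, 5, -22; average -6.4.
Observing T=-1 restricts to units where T's equation naturally yields -1: U ∈ {0, 5, -1, -2}. In that subpopulation R = -1, -16, 2, 5, mean -2.5.
Difference = -6.4 − (-2.5) = -3.9.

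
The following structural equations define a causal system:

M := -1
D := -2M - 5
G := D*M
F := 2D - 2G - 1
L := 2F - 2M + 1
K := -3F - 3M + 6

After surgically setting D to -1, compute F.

-5

Under do(D=-1), the mechanism D := -2M - 5 is discarded; D is fixed at -1.
G = D*M  [with D=-1, M=-1]  = 1
F = 2D - 2G - 1  [with D=-1, G=1]  = -5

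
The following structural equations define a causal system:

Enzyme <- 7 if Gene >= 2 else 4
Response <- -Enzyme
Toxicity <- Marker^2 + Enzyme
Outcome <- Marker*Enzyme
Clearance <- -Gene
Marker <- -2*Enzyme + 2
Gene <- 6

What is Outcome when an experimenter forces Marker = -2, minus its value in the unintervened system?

70

The intervention breaks the incoming arrows to Marker: Marker <- -2*Enzyme + 2 no longer applies, and Marker = -2.
Enzyme = 7 if Gene >= 2 else 4  [with Gene=6]  = 7
Outcome = Marker*Enzyme  [with Marker=-2, Enzyme=7]  = -14
Without intervention: Enzyme = 7 if Gene >= 2 else 4  [with Gene=6]  = 7; Marker = -2*Enzyme + 2  [with Enzyme=7]  = -12; Outcome = Marker*Enzyme  [with Marker=-12, Enzyme=7]  = -84.
Change = -14 − (-84) = 70.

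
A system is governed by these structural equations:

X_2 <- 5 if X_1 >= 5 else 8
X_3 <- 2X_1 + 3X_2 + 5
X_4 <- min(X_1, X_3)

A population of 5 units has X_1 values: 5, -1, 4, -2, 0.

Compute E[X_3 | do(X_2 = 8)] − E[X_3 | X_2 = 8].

The intervention sets X_2=8 in all 5 units regardless of X_1. Recomputing X_3 per unit gives 39, 27, 37, 25, 29; average 31.4.
E[X_3|X_2=8] averages over only the 4 units with X_2=8 (X_1 = -1, 4, -2, 0): X_3 = 27, 37, 25, 29, mean 29.5.
Difference = 31.4 − 29.5 = 1.9.

1.9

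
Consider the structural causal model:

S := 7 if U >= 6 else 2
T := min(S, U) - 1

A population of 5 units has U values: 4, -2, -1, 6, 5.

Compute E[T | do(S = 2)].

-0.4

The intervention sets S=2 in all 5 units regardless of U. Recomputing T per unit gives 1, -3, -2, 1, 1; average -0.4.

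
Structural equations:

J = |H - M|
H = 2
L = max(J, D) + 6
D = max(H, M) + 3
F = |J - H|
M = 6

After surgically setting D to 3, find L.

Intervening sets D = 3 and removes its equation (D = max(H, M) + 3).
J = |H - M|  [with H=2, M=6]  = 4
L = max(J, D) + 6  [with J=4, D=3]  = 10

10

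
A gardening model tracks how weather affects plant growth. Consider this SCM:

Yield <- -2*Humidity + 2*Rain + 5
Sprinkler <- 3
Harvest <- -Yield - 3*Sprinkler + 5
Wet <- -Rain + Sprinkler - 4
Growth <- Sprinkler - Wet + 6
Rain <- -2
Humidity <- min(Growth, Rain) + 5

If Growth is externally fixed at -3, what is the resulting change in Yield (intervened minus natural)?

2

Under do(Growth=-3), the mechanism Growth <- Sprinkler - Wet + 6 is discarded; Growth is fixed at -3.
Humidity = min(Growth, Rain) + 5  [with Growth=-3, Rain=-2]  = 2
Yield = -2*Humidity + 2*Rain + 5  [with Humidity=2, Rain=-2]  = -3
Without intervention: Wet = -Rain + Sprinkler - 4  [with Rain=-2, Sprinkler=3]  = 1; Growth = Sprinkler - Wet + 6  [with Sprinkler=3, Wet=1]  = 8; Humidity = min(Growth, Rain) + 5  [with Growth=8, Rain=-2]  = 3; Yield = -2*Humidity + 2*Rain + 5  [with Humidity=3, Rain=-2]  = -5.
Change = -3 − (-5) = 2.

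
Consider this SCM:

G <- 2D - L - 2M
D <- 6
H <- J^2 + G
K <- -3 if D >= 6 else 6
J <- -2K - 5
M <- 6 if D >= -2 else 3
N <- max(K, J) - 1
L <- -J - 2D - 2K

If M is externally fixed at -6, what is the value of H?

32

The intervention breaks the incoming arrows to M: M <- 6 if D >= -2 else 3 no longer applies, and M = -6.
K = -3 if D >= 6 else 6  [with D=6]  = -3
J = -2K - 5  [with K=-3]  = 1
L = -J - 2D - 2K  [with J=1, D=6, K=-3]  = -7
G = 2D - L - 2M  [with D=6, L=-7, M=-6]  = 31
H = J^2 + G  [with J=1, G=31]  = 32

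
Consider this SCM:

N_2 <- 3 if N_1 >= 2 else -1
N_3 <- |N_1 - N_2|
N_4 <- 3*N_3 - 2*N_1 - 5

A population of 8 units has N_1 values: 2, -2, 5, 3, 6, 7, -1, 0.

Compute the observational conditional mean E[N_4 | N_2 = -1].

Conditioning on N_2=-1 selects the 3 unit(s) with N_1 ∈ {-2, -1, 0}. Their N_4 values: 2, -3, -2. Mean = -1.

-1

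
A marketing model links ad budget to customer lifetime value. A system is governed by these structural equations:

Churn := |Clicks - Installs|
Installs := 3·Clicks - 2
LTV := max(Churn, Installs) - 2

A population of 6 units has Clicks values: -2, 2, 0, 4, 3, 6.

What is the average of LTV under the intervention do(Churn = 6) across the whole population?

6.5

Under do(Churn=6), Churn's equation is replaced by Churn=6 for every unit. Per-unit LTV: 4, 4, 4, 8, 5, 14. Mean = 6.5.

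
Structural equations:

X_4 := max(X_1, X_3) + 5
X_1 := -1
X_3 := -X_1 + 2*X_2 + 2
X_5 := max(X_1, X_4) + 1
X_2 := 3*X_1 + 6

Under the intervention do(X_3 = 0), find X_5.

6

do(X_3=0) replaces the equation X_3 := -X_1 + 2*X_2 + 2 with the constant X_3 = 0.
X_4 = max(X_1, X_3) + 5  [with X_1=-1, X_3=0]  = 5
X_5 = max(X_1, X_4) + 1  [with X_1=-1, X_4=5]  = 6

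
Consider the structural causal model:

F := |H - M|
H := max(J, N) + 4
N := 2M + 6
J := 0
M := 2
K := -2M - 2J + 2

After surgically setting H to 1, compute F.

The intervention breaks the incoming arrows to H: H := max(J, N) + 4 no longer applies, and H = 1.
F = |H - M|  [with H=1, M=2]  = 1

1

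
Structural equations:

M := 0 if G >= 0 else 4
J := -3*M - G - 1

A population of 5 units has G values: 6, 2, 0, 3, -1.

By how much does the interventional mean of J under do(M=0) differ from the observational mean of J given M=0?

0.75

Under do(M=0), M's equation is replaced by M=0 for every unit. Per-unit J: -7, -3, -1, -4, 0. Mean = -3.
Conditioning on M=0 selects the 4 unit(s) with G ∈ {6, 2, 0, 3}. Their J values: -7, -3, -1, -4. Mean = -3.75.
Difference = -3 − (-3.75) = 0.75.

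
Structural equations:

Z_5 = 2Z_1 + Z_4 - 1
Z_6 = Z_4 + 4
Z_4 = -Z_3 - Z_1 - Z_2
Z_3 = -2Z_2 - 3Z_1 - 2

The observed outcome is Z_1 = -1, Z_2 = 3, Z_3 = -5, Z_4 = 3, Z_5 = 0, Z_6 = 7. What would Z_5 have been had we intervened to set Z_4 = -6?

-9

Intervening sets Z_4 = -6 and removes its equation (Z_4 = -Z_3 - Z_1 - Z_2).
Z_5 = 2Z_1 + Z_4 - 1  [with Z_1=-1, Z_4=-6]  = -9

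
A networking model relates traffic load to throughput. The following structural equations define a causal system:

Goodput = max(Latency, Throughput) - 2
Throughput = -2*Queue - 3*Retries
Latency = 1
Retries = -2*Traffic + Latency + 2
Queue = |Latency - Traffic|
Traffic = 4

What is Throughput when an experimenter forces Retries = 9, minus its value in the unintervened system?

-42

Intervening sets Retries = 9 and removes its equation (Retries = -2*Traffic + Latency + 2).
Queue = |Latency - Traffic|  [with Latency=1, Traffic=4]  = 3
Throughput = -2*Queue - 3*Retries  [with Queue=3, Retries=9]  = -33
Without intervention: Queue = |Latency - Traffic|  [with Latency=1, Traffic=4]  = 3; Retries = -2*Traffic + Latency + 2  [with Traffic=4, Latency=1]  = -5; Throughput = -2*Queue - 3*Retries  [with Queue=3, Retries=-5]  = 9.
Change = -33 − 9 = -42.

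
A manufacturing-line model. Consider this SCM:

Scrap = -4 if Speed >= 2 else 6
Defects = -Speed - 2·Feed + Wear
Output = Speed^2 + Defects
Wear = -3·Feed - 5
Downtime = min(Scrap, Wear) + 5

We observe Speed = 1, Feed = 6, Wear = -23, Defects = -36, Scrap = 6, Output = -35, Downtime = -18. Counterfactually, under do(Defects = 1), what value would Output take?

2

Under do(Defects=1), the mechanism Defects = -Speed - 2·Feed + Wear is discarded; Defects is fixed at 1.
Output = Speed^2 + Defects  [with Speed=1, Defects=1]  = 2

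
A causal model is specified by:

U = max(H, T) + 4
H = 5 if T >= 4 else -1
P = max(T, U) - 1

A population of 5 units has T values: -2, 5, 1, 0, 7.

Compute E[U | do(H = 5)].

Every unit gets H=5 under the intervention. U values become 9, 9, 9, 9, 11; E[U|do(H=5)] = 9.4.

9.4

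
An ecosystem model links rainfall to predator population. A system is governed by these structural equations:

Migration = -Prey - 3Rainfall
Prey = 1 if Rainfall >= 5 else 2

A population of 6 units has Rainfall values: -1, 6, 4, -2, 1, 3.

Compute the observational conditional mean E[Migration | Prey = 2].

Conditioning on Prey=2 selects the 5 unit(s) with Rainfall ∈ {-1, 4, -2, 1, 3}. Their Migration values: 1, -14, 4, -5, -11. Mean = -5.

-5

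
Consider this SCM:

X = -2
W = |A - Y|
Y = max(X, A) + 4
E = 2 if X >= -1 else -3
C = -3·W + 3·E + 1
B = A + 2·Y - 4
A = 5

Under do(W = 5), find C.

Under do(W=5), the mechanism W = |A - Y| is discarded; W is fixed at 5.
E = 2 if X >= -1 else -3  [with X=-2]  = -3
C = -3·W + 3·E + 1  [with W=5, E=-3]  = -23

-23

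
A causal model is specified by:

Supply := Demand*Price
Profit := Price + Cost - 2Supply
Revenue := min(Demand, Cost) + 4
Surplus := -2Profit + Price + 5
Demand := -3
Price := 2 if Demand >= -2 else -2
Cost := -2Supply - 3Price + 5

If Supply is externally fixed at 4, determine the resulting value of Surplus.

The intervention breaks the incoming arrows to Supply: Supply := Demand*Price no longer applies, and Supply = 4.
Price = 2 if Demand >= -2 else -2  [with Demand=-3]  = -2
Cost = -2Supply - 3Price + 5  [with Supply=4, Price=-2]  = 3
Profit = Price + Cost - 2Supply  [with Price=-2, Cost=3, Supply=4]  = -7
Surplus = -2Profit + Price + 5  [with Profit=-7, Price=-2]  = 17

17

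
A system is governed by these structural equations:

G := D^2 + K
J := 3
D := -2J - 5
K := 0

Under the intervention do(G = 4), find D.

-11

Under do(G=4), the mechanism G := D^2 + K is discarded; G is fixed at 4.
Since D is not a descendant of the intervened variable, it is unaffected.
D = -2J - 5  [with J=3]  = -11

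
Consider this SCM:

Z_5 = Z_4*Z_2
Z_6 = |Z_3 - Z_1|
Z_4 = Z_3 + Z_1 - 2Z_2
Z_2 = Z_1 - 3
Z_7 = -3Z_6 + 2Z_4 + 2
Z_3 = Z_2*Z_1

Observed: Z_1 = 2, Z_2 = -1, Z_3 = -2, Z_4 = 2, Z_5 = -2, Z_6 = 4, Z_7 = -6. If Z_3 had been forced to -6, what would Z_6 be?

The intervention breaks the incoming arrows to Z_3: Z_3 = Z_2*Z_1 no longer applies, and Z_3 = -6.
Z_6 = |Z_3 - Z_1|  [with Z_3=-6, Z_1=2]  = 8

8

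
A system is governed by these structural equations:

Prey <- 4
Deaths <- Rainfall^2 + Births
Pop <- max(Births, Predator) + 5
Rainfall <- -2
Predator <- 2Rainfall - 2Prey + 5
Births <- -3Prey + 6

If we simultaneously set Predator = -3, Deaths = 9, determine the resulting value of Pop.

2

Setting Predator = -3, Deaths = 9 by intervention discards those variables' equations.
Births = -3Prey + 6  [with Prey=4]  = -6
Pop = max(Births, Predator) + 5  [with Births=-6, Predator=-3]  = 2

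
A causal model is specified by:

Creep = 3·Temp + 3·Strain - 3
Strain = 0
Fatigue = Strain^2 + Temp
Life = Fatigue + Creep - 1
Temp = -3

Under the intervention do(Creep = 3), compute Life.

-1

do(Creep=3) replaces the equation Creep = 3·Temp + 3·Strain - 3 with the constant Creep = 3.
Fatigue = Strain^2 + Temp  [with Strain=0, Temp=-3]  = -3
Life = Fatigue + Creep - 1  [with Fatigue=-3, Creep=3]  = -1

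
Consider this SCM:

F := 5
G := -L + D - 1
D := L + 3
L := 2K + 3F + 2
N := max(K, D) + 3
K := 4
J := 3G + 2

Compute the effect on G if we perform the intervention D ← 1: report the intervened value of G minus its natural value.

-27

Intervening sets D = 1 and removes its equation (D := L + 3).
L = 2K + 3F + 2  [with K=4, F=5]  = 25
G = -L + D - 1  [with L=25, D=1]  = -25
Without intervention: L = 2K + 3F + 2  [with K=4, F=5]  = 25; D = L + 3  [with L=25]  = 28; G = -L + D - 1  [with L=25, D=28]  = 2.
Change = -25 − 2 = -27.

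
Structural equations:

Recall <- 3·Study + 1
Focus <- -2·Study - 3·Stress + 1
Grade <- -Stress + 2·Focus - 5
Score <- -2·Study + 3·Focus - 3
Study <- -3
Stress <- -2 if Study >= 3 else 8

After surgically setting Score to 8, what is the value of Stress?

8

The intervention breaks the incoming arrows to Score: Score <- -2·Study + 3·Focus - 3 no longer applies, and Score = 8.
Since Stress is not a descendant of the intervened variable, it is unaffected.
Stress = -2 if Study >= 3 else 8  [with Study=-3]  = 8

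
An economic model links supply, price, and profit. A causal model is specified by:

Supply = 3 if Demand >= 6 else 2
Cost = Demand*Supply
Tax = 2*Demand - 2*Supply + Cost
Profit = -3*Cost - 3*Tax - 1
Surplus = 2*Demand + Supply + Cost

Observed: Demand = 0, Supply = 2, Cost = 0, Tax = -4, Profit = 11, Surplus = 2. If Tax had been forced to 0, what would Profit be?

-1

Intervening sets Tax = 0 and removes its equation (Tax = 2*Demand - 2*Supply + Cost).
Supply = 3 if Demand >= 6 else 2  [with Demand=0]  = 2
Cost = Demand*Supply  [with Demand=0, Supply=2]  = 0
Profit = -3*Cost - 3*Tax - 1  [with Cost=0, Tax=0]  = -1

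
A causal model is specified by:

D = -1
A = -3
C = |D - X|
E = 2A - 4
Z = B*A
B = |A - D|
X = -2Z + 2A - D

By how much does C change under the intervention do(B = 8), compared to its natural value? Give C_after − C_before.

The intervention breaks the incoming arrows to B: B = |A - D| no longer applies, and B = 8.
Z = B*A  [with B=8, A=-3]  = -24
X = -2Z + 2A - D  [with Z=-24, A=-3, D=-1]  = 43
C = |D - X|  [with D=-1, X=43]  = 44
Without intervention: B = |A - D|  [with A=-3, D=-1]  = 2; Z = B*A  [with B=2, A=-3]  = -6; X = -2Z + 2A - D  [with Z=-6, A=-3, D=-1]  = 7; C = |D - X|  [with D=-1, X=7]  = 8.
Change = 44 − 8 = 36.

36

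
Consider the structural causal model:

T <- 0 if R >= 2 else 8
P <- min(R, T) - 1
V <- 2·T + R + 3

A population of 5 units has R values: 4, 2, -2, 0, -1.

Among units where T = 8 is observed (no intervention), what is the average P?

-2

E[P|T=8] averages over only the 3 units with T=8 (R = -2, 0, -1): P = -3, -1, -2, mean -2.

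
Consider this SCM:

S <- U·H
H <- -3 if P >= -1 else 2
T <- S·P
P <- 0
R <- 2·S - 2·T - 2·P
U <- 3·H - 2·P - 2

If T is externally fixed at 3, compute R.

60

The intervention breaks the incoming arrows to T: T <- S·P no longer applies, and T = 3.
H = -3 if P >= -1 else 2  [with P=0]  = -3
U = 3·H - 2·P - 2  [with H=-3, P=0]  = -11
S = U·H  [with U=-11, H=-3]  = 33
R = 2·S - 2·T - 2·P  [with S=33, T=3, P=0]  = 60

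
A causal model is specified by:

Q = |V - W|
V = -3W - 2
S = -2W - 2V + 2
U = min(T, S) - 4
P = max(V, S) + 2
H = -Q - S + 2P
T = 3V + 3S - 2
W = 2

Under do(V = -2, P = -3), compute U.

-6

The joint intervention fixes V = -2, P = -3, removing each variable's own equation.
S = -2W - 2V + 2  [with W=2, V=-2]  = 2
T = 3V + 3S - 2  [with V=-2, S=2]  = -2
U = min(T, S) - 4  [with T=-2, S=2]  = -6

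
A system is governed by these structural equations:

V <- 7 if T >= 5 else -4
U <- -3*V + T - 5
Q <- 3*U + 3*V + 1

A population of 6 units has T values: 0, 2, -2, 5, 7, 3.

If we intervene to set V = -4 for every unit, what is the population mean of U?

9.5

The intervention sets V=-4 in all 6 units regardless of T. Recomputing U per unit gives 7, 9, 5, 12, 14, 10; average 9.5.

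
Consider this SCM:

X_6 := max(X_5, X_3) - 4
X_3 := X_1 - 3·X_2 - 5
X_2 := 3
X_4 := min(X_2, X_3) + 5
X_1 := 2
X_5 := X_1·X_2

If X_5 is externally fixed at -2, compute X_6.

-6

The intervention breaks the incoming arrows to X_5: X_5 := X_1·X_2 no longer applies, and X_5 = -2.
X_3 = X_1 - 3·X_2 - 5  [with X_1=2, X_2=3]  = -12
X_6 = max(X_5, X_3) - 4  [with X_5=-2, X_3=-12]  = -6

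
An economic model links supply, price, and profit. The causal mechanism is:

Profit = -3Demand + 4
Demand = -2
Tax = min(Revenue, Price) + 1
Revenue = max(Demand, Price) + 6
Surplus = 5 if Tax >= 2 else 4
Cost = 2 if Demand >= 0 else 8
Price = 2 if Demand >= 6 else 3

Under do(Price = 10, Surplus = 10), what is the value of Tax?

11

Setting Price = 10, Surplus = 10 by intervention discards those variables' equations.
Revenue = max(Demand, Price) + 6  [with Demand=-2, Price=10]  = 16
Tax = min(Revenue, Price) + 1  [with Revenue=16, Price=10]  = 11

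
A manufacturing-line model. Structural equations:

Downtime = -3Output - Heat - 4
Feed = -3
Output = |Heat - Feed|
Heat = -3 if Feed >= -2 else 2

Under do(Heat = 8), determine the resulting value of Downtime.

-45

Under do(Heat=8), the mechanism Heat = -3 if Feed >= -2 else 2 is discarded; Heat is fixed at 8.
Output = |Heat - Feed|  [with Heat=8, Feed=-3]  = 11
Downtime = -3Output - Heat - 4  [with Output=11, Heat=8]  = -45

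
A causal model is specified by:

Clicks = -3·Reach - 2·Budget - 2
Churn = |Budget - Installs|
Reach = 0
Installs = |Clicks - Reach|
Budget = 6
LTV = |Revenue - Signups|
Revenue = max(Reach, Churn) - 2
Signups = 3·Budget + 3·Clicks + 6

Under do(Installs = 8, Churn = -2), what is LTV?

16

Under do(Installs = 8, Churn = -2), each intervened variable's structural equation is replaced by its fixed value.
Clicks = -3·Reach - 2·Budget - 2  [with Reach=0, Budget=6]  = -14
Signups = 3·Budget + 3·Clicks + 6  [with Budget=6, Clicks=-14]  = -18
Revenue = max(Reach, Churn) - 2  [with Reach=0, Churn=-2]  = -2
LTV = |Revenue - Signups|  [with Revenue=-2, Signups=-18]  = 16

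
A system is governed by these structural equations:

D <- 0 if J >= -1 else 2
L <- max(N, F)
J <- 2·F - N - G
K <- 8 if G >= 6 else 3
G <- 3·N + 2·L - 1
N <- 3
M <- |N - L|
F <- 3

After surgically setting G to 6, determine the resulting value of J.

-3

The intervention breaks the incoming arrows to G: G <- 3·N + 2·L - 1 no longer applies, and G = 6.
J = 2·F - N - G  [with F=3, N=3, G=6]  = -3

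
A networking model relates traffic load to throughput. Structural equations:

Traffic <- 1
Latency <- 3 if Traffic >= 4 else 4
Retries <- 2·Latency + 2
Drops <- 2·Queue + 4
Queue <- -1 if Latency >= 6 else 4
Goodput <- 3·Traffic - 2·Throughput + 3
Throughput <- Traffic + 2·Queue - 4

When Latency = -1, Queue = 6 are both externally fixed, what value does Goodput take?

Under do(Latency = -1, Queue = 6), each intervened variable's structural equation is replaced by its fixed value.
Throughput = Traffic + 2·Queue - 4  [with Traffic=1, Queue=6]  = 9
Goodput = 3·Traffic - 2·Throughput + 3  [with Traffic=1, Throughput=9]  = -12

-12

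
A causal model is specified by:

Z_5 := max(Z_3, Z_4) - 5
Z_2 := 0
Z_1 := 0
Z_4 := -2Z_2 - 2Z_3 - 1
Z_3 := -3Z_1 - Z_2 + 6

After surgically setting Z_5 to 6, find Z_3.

6

do(Z_5=6) replaces the equation Z_5 := max(Z_3, Z_4) - 5 with the constant Z_5 = 6.
Z_3 is not downstream of the intervention, so its value is determined by the original equations.
Z_3 = -3Z_1 - Z_2 + 6  [with Z_1=0, Z_2=0]  = 6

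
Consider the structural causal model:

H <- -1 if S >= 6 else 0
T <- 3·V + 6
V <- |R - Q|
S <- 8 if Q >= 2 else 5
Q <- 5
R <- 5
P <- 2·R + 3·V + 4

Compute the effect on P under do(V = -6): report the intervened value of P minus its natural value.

do(V=-6) replaces the equation V <- |R - Q| with the constant V = -6.
P = 2·R + 3·V + 4  [with R=5, V=-6]  = -4
Without intervention: V = |R - Q|  [with R=5, Q=5]  = 0; P = 2·R + 3·V + 4  [with R=5, V=0]  = 14.
Change = -4 − 14 = -18.

-18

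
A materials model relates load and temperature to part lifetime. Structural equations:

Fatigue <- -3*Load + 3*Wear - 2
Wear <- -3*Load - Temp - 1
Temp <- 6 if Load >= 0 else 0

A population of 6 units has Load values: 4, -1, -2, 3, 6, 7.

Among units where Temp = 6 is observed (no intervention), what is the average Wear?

-22

Conditioning on Temp=6 selects the 4 unit(s) with Load ∈ {4, 3, 6, 7}. Their Wear values: -19, -16, -25, -28. Mean = -22.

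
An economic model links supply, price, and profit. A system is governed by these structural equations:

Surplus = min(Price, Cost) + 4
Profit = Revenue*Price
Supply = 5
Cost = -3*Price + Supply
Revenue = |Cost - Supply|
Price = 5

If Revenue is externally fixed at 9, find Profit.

45

Intervening sets Revenue = 9 and removes its equation (Revenue = |Cost - Supply|).
Profit = Revenue*Price  [with Revenue=9, Price=5]  = 45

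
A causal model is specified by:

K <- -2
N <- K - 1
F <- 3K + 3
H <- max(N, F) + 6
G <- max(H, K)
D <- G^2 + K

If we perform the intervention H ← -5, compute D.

Under do(H=-5), the mechanism H <- max(N, F) + 6 is discarded; H is fixed at -5.
G = max(H, K)  [with H=-5, K=-2]  = -2
D = G^2 + K  [with G=-2, K=-2]  = 2

2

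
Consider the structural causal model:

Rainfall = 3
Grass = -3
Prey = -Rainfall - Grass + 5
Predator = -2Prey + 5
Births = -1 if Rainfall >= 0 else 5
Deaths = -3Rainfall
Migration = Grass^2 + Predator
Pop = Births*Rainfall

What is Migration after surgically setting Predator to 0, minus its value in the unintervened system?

The intervention breaks the incoming arrows to Predator: Predator = -2Prey + 5 no longer applies, and Predator = 0.
Migration = Grass^2 + Predator  [with Grass=-3, Predator=0]  = 9
Without intervention: Prey = -Rainfall - Grass + 5  [with Rainfall=3, Grass=-3]  = 5; Predator = -2Prey + 5  [with Prey=5]  = -5; Migration = Grass^2 + Predator  [with Grass=-3, Predator=-5]  = 4.
Change = 9 − 4 = 5.

5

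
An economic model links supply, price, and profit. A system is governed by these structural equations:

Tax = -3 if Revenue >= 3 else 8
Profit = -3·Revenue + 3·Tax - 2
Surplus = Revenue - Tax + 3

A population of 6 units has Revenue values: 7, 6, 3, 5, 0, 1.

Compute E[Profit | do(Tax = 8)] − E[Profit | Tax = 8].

Every unit gets Tax=8 under the intervention. Profit values become 1, 4, 13, 7, 22, 19; E[Profit|do(Tax=8)] = 11.
Observing Tax=8 restricts to units where Tax's equation naturally yields 8: Revenue ∈ {0, 1}. In that subpopulation Profit = 22, 19, mean 20.5.
Difference = 11 − 20.5 = -9.5.

-9.5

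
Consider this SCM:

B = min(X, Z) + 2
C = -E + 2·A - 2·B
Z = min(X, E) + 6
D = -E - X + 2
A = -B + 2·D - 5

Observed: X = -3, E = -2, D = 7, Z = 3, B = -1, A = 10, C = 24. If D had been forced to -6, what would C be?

-28

The intervention breaks the incoming arrows to D: D = -E - X + 2 no longer applies, and D = -6.
Z = min(X, E) + 6  [with X=-3, E=-2]  = 3
B = min(X, Z) + 2  [with X=-3, Z=3]  = -1
A = -B + 2·D - 5  [with B=-1, D=-6]  = -16
C = -E + 2·A - 2·B  [with E=-2, A=-16, B=-1]  = -28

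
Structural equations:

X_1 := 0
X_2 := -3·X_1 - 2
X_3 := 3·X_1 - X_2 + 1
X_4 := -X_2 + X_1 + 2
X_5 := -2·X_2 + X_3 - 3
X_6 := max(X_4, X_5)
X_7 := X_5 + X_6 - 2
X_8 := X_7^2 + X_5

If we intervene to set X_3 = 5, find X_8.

106

The intervention breaks the incoming arrows to X_3: X_3 := 3·X_1 - X_2 + 1 no longer applies, and X_3 = 5.
X_2 = -3·X_1 - 2  [with X_1=0]  = -2
X_4 = -X_2 + X_1 + 2  [with X_2=-2, X_1=0]  = 4
X_5 = -2·X_2 + X_3 - 3  [with X_2=-2, X_3=5]  = 6
X_6 = max(X_4, X_5)  [with X_4=4, X_5=6]  = 6
X_7 = X_5 + X_6 - 2  [with X_5=6, X_6=6]  = 10
X_8 = X_7^2 + X_5  [with X_7=10, X_5=6]  = 106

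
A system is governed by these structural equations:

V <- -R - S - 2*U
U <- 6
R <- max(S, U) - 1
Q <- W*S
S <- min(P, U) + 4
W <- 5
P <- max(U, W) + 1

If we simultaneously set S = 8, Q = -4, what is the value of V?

Under do(S = 8, Q = -4), each intervened variable's structural equation is replaced by its fixed value.
R = max(S, U) - 1  [with S=8, U=6]  = 7
V = -R - S - 2*U  [with R=7, S=8, U=6]  = -27

-27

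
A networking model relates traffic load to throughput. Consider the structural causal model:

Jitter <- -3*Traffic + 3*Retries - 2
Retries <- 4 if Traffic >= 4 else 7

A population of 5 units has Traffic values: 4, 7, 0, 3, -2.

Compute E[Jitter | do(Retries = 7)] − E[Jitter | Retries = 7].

do(Retries=7) breaks Retries's dependence on Traffic. With Retries=7 fixed, Jitter across the units is 7, -2, 19, 10, 25, mean 11.8.
Conditioning on Retries=7 selects the 3 unit(s) with Traffic ∈ {0, 3, -2}. Their Jitter values: 19, 10, 25. Mean = 18.
Difference = 11.8 − 18 = -6.2.

-6.2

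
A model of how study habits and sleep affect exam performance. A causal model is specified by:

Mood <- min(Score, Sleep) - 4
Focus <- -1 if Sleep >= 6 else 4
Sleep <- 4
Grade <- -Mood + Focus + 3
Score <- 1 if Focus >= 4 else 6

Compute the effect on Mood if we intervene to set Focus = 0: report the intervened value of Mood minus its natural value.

Under do(Focus=0), the mechanism Focus <- -1 if Sleep >= 6 else 4 is discarded; Focus is fixed at 0.
Score = 1 if Focus >= 4 else 6  [with Focus=0]  = 6
Mood = min(Score, Sleep) - 4  [with Score=6, Sleep=4]  = 0
Without intervention: Focus = -1 if Sleep >= 6 else 4  [with Sleep=4]  = 4; Score = 1 if Focus >= 4 else 6  [with Focus=4]  = 1; Mood = min(Score, Sleep) - 4  [with Score=1, Sleep=4]  = -3.
Change = 0 − (-3) = 3.

3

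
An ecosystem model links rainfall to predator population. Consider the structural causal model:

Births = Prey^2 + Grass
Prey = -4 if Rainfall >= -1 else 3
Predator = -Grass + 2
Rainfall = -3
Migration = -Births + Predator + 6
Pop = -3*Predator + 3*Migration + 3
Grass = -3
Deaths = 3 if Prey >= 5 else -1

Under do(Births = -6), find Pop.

do(Births=-6) replaces the equation Births = Prey^2 + Grass with the constant Births = -6.
Predator = -Grass + 2  [with Grass=-3]  = 5
Migration = -Births + Predator + 6  [with Births=-6, Predator=5]  = 17
Pop = -3*Predator + 3*Migration + 3  [with Predator=5, Migration=17]  = 39

39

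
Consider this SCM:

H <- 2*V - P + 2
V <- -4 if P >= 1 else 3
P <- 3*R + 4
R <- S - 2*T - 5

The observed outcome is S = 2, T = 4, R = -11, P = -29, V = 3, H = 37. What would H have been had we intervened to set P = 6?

Under do(P=6), the mechanism P <- 3*R + 4 is discarded; P is fixed at 6.
V = -4 if P >= 1 else 3  [with P=6]  = -4
H = 2*V - P + 2  [with V=-4, P=6]  = -12

-12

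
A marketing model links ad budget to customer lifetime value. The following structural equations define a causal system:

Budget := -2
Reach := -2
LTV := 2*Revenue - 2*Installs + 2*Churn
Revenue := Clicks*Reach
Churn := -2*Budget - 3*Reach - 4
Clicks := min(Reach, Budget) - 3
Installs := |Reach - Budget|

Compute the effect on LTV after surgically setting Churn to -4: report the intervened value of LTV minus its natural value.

Under do(Churn=-4), the mechanism Churn := -2*Budget - 3*Reach - 4 is discarded; Churn is fixed at -4.
Clicks = min(Reach, Budget) - 3  [with Reach=-2, Budget=-2]  = -5
Installs = |Reach - Budget|  [with Reach=-2, Budget=-2]  = 0
Revenue = Clicks*Reach  [with Clicks=-5, Reach=-2]  = 10
LTV = 2*Revenue - 2*Installs + 2*Churn  [with Revenue=10, Installs=0, Churn=-4]  = 12
Without intervention: Clicks = min(Reach, Budget) - 3  [with Reach=-2, Budget=-2]  = -5; Installs = |Reach - Budget|  [with Reach=-2, Budget=-2]  = 0; Churn = -2*Budget - 3*Reach - 4  [with Budget=-2, Reach=-2]  = 6; Revenue = Clicks*Reach  [with Clicks=-5, Reach=-2]  = 10; LTV = 2*Revenue - 2*Installs + 2*Churn  [with Revenue=10, Installs=0, Churn=6]  = 32.
Change = 12 − 32 = -20.

-20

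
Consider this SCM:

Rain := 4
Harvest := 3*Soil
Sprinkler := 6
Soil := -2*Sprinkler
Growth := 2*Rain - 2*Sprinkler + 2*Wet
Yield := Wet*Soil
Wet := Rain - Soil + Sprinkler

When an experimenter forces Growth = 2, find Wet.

22

The intervention breaks the incoming arrows to Growth: Growth := 2*Rain - 2*Sprinkler + 2*Wet no longer applies, and Growth = 2.
Since Wet is not a descendant of the intervened variable, it is unaffected.
Soil = -2*Sprinkler  [with Sprinkler=6]  = -12
Wet = Rain - Soil + Sprinkler  [with Rain=4, Soil=-12, Sprinkler=6]  = 22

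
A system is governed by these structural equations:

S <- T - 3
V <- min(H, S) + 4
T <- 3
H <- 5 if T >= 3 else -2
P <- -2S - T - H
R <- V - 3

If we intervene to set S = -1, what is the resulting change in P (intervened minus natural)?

do(S=-1) replaces the equation S <- T - 3 with the constant S = -1.
H = 5 if T >= 3 else -2  [with T=3]  = 5
P = -2S - T - H  [with S=-1, T=3, H=5]  = -6
Without intervention: H = 5 if T >= 3 else -2  [with T=3]  = 5; S = T - 3  [with T=3]  = 0; P = -2S - T - H  [with S=0, T=3, H=5]  = -8.
Change = -6 − (-8) = 2.

2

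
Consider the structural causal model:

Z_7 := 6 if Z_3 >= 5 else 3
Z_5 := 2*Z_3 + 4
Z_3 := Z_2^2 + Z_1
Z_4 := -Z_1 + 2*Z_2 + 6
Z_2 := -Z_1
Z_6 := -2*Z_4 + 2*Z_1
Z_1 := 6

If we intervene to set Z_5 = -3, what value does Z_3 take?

42

do(Z_5=-3) replaces the equation Z_5 := 2*Z_3 + 4 with the constant Z_5 = -3.
Z_3 is not downstream of the intervention, so its value is determined by the original equations.
Z_2 = -Z_1  [with Z_1=6]  = -6
Z_3 = Z_2^2 + Z_1  [with Z_2=-6, Z_1=6]  = 42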